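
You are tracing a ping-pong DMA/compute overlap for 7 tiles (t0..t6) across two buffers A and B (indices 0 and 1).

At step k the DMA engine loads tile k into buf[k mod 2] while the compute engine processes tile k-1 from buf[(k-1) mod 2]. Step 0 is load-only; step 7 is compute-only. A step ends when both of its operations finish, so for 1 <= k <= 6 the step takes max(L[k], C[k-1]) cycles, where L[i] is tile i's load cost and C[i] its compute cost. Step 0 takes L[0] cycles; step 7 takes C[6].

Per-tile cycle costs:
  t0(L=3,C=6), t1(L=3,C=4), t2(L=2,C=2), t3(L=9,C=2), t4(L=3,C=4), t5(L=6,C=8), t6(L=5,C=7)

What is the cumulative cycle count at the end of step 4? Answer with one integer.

k=0 load=t0/3c comp=- wait=3 total=3
k=1 load=t1/3c comp=t0/6c wait=6 total=9
k=2 load=t2/2c comp=t1/4c wait=4 total=13
k=3 load=t3/9c comp=t2/2c wait=9 total=22
k=4 load=t4/3c comp=t3/2c wait=3 total=25
k=5 load=t5/6c comp=t4/4c wait=6 total=31
k=6 load=t6/5c comp=t5/8c wait=8 total=39
k=7 load=- comp=t6/7c wait=7 total=46

end_cycle[4] = 25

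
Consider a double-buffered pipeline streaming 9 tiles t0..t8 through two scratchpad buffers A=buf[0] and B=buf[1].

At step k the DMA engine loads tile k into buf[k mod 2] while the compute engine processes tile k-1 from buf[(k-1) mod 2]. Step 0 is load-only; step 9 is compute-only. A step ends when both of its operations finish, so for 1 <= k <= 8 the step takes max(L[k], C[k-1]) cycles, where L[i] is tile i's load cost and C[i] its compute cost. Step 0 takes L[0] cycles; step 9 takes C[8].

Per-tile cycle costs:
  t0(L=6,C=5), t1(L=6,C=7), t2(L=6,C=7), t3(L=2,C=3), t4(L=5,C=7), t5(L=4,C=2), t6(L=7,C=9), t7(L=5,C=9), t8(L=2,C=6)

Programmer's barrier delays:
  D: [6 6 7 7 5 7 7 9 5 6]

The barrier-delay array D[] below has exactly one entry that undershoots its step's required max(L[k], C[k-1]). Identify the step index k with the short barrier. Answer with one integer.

k=0 barrier L[0]=6→6c, D[0]=6 ok
k=1 barrier max(L[1]=6,C[0]=5)→6c, D[1]=6 ok
k=2 barrier max(L[2]=6,C[1]=7)→7c, D[2]=7 ok
k=3 barrier max(L[3]=2,C[2]=7)→7c, D[3]=7 ok
k=4 barrier max(L[4]=5,C[3]=3)→5c, D[4]=5 ok
k=5 barrier max(L[5]=4,C[4]=7)→7c, D[5]=7 ok
k=6 barrier max(L[6]=7,C[5]=2)→7c, D[6]=7 ok
k=7 barrier max(L[7]=5,C[6]=9)→9c, D[7]=9 ok
k=8 barrier max(L[8]=2,C[7]=9)→9c, D[8]=5 SHORT
k=9 barrier C[8]=6→6c, D[9]=6 ok

hazard at step 8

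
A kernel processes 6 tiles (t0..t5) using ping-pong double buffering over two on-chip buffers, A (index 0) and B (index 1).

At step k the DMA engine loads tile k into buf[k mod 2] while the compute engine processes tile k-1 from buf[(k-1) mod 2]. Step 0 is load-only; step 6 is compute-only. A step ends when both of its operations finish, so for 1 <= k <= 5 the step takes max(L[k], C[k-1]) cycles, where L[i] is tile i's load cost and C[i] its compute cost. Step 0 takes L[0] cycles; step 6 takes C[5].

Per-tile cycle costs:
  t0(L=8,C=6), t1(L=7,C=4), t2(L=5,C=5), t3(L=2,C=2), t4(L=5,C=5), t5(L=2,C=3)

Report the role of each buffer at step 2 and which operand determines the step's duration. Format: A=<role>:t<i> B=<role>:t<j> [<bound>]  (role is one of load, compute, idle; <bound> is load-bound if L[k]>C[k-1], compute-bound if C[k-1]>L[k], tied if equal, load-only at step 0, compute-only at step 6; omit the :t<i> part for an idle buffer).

step 2: A=load:t2 B=compute:t1 [load-bound]

  0. 8=8c; end=8; A:t0 B:-
  1. max(7,6)=7c; end=15; A:t0 B:t1
  2. max(5,4)=5c; end=20; A:t2 B:t1
  3. max(2,5)=5c; end=25; A:t2 B:t3
  4. max(5,2)=5c; end=30; A:t4 B:t3
  5. max(2,5)=5c; end=35; A:t4 B:t5
  6. 3=3c; end=38; A:t4 B:t5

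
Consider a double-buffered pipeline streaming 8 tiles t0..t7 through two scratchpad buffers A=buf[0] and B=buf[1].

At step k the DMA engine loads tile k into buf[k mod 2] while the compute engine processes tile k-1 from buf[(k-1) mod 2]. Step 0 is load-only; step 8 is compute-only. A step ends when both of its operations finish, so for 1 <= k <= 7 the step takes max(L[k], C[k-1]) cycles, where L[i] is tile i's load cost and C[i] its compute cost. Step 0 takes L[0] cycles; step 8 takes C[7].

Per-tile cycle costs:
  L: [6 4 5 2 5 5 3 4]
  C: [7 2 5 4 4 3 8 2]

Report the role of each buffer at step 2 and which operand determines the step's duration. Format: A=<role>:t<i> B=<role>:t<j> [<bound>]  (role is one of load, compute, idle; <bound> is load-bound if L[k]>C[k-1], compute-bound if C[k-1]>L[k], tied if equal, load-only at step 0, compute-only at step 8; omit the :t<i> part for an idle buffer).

step 2: A=load:t2 B=compute:t1 [load-bound]

  0. 6=6c; end=6; A:t0 B:-
  1. max(4,7)=7c; end=13; A:t0 B:t1
  2. max(5,2)=5c; end=18; A:t2 B:t1
  3. max(2,5)=5c; end=23; A:t2 B:t3
  4. max(5,4)=5c; end=28; A:t4 B:t3
  5. max(5,4)=5c; end=33; A:t4 B:t5
  6. max(3,3)=3c; end=36; A:t6 B:t5
  7. max(4,8)=8c; end=44; A:t6 B:t7
  8. 2=2c; end=46; A:t6 B:t7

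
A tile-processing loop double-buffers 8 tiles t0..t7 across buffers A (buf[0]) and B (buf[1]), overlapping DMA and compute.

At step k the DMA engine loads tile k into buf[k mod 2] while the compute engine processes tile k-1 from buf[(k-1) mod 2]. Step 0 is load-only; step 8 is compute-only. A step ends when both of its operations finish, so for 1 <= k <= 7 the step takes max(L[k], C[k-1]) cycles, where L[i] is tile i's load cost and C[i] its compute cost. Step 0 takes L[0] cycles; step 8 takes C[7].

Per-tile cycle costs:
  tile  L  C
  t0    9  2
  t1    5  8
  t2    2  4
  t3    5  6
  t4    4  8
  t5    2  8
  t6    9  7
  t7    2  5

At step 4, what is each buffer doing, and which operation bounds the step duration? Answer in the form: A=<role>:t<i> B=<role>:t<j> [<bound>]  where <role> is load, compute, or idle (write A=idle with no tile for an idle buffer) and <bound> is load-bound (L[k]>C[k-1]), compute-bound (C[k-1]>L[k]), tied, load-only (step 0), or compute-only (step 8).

step 4: A=load:t4 B=compute:t3 [compute-bound]

[0] DMA t0→A (9c) ∥ CU idle ⇒ 9c, clock 9
[1] DMA t1→B (5c) ∥ CU A:t0 (2c) ⇒ 5c, clock 14
[2] DMA t2→A (2c) ∥ CU B:t1 (8c) ⇒ 8c, clock 22
[3] DMA t3→B (5c) ∥ CU A:t2 (4c) ⇒ 5c, clock 27
[4] DMA t4→A (4c) ∥ CU B:t3 (6c) ⇒ 6c, clock 33
[5] DMA t5→B (2c) ∥ CU A:t4 (8c) ⇒ 8c, clock 41
[6] DMA t6→A (9c) ∥ CU B:t5 (8c) ⇒ 9c, clock 50
[7] DMA t7→B (2c) ∥ CU A:t6 (7c) ⇒ 7c, clock 57
[8] DMA idle ∥ CU B:t7 (5c) ⇒ 5c, clock 62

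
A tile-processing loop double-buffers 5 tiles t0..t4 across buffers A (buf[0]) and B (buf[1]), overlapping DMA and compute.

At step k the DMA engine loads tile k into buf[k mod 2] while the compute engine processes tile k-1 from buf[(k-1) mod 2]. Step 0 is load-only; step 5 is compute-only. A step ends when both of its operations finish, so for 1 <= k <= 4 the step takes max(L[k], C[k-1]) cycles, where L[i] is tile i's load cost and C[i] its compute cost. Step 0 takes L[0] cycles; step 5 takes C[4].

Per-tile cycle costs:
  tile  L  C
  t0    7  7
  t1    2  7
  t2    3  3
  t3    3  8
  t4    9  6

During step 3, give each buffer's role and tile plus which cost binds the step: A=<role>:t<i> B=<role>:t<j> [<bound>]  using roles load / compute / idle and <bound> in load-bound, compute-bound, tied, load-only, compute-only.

step 3: A=compute:t2 B=load:t3 [tied]

k=0 load=t0/7c comp=- wait=7 total=7
k=1 load=t1/2c comp=t0/7c wait=7 total=14
k=2 load=t2/3c comp=t1/7c wait=7 total=21
k=3 load=t3/3c comp=t2/3c wait=3 total=24
k=4 load=t4/9c comp=t3/8c wait=9 total=33
k=5 load=- comp=t4/6c wait=6 total=39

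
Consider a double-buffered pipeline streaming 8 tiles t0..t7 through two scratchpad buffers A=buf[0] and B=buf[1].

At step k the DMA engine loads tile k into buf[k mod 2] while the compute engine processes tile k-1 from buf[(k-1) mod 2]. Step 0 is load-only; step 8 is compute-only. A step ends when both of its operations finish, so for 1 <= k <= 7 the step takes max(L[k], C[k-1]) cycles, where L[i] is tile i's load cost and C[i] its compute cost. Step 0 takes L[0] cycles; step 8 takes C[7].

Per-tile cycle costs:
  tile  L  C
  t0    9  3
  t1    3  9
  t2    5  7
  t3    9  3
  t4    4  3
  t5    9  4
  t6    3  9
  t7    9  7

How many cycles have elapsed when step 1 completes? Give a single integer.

end_cycle[1] = 12

  0. 9=9c; end=9; A:t0 B:-
  1. max(3,3)=3c; end=12; A:t0 B:t1
  2. max(5,9)=9c; end=21; A:t2 B:t1
  3. max(9,7)=9c; end=30; A:t2 B:t3
  4. max(4,3)=4c; end=34; A:t4 B:t3
  5. max(9,3)=9c; end=43; A:t4 B:t5
  6. max(3,4)=4c; end=47; A:t6 B:t5
  7. max(9,9)=9c; end=56; A:t6 B:t7
  8. 7=7c; end=63; A:t6 B:t7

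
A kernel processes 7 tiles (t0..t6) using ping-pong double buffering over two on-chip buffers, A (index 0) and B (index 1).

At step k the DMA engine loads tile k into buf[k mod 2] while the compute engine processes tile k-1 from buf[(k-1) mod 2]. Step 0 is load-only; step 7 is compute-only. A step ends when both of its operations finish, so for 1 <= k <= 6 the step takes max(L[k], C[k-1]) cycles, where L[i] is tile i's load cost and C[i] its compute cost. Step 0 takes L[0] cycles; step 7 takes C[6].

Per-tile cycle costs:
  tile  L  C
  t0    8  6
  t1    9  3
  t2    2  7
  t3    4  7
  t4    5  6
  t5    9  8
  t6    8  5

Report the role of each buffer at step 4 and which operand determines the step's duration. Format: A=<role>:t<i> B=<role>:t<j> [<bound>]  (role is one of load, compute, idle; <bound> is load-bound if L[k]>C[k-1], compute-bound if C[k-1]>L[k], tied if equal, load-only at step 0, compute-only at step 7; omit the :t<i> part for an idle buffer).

step 4: A=load:t4 B=compute:t3 [compute-bound]

[0] DMA t0→A (8c) ∥ CU idle ⇒ 8c, clock 8
[1] DMA t1→B (9c) ∥ CU A:t0 (6c) ⇒ 9c, clock 17
[2] DMA t2→A (2c) ∥ CU B:t1 (3c) ⇒ 3c, clock 20
[3] DMA t3→B (4c) ∥ CU A:t2 (7c) ⇒ 7c, clock 27
[4] DMA t4→A (5c) ∥ CU B:t3 (7c) ⇒ 7c, clock 34
[5] DMA t5→B (9c) ∥ CU A:t4 (6c) ⇒ 9c, clock 43
[6] DMA t6→A (8c) ∥ CU B:t5 (8c) ⇒ 8c, clock 51
[7] DMA idle ∥ CU A:t6 (5c) ⇒ 5c, clock 56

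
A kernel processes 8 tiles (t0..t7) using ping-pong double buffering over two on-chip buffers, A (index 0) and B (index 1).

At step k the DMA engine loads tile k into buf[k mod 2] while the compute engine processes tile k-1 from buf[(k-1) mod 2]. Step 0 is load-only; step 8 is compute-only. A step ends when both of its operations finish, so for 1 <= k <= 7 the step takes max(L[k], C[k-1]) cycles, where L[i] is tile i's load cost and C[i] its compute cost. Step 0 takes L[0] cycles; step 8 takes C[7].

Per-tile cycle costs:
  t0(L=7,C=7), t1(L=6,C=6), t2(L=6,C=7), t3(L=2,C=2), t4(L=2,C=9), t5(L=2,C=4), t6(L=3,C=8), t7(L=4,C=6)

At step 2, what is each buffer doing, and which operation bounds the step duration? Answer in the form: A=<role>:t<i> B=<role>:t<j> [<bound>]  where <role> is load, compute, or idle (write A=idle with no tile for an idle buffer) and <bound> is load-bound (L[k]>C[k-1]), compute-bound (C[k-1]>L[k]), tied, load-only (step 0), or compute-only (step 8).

k=0 load=t0/7c comp=- wait=7 total=7
k=1 load=t1/6c comp=t0/7c wait=7 total=14
k=2 load=t2/6c comp=t1/6c wait=6 total=20
k=3 load=t3/2c comp=t2/7c wait=7 total=27
k=4 load=t4/2c comp=t3/2c wait=2 total=29
k=5 load=t5/2c comp=t4/9c wait=9 total=38
k=6 load=t6/3c comp=t5/4c wait=4 total=42
k=7 load=t7/4c comp=t6/8c wait=8 total=50
k=8 load=- comp=t7/6c wait=6 total=56

step 2: A=load:t2 B=compute:t1 [tied]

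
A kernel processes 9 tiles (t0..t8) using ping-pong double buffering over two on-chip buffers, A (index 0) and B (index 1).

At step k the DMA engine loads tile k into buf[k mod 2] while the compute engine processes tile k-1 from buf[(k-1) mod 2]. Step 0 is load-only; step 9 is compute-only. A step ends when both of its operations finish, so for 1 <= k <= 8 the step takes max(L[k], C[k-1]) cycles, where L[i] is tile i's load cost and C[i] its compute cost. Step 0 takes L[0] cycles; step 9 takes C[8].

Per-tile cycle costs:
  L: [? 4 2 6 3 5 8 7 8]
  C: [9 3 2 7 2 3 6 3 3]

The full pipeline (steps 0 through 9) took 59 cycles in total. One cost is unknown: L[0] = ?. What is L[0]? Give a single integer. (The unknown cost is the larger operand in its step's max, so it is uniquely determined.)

L[0] = 3

step 0 = dur = L[0]=? = L[0]  (unknown; binding)
step 1 = dur = max(L[1]=4, C[0]=9) = 9
step 2 = dur = max(L[2]=2, C[1]=3) = 3
step 3 = dur = max(L[3]=6, C[2]=2) = 6
step 4 = dur = max(L[4]=3, C[3]=7) = 7
step 5 = dur = max(L[5]=5, C[4]=2) = 5
step 6 = dur = max(L[6]=8, C[5]=3) = 8
step 7 = dur = max(L[7]=7, C[6]=6) = 7
step 8 = dur = max(L[8]=8, C[7]=3) = 8
step 9 = dur = C[8]=3 = 3
sum of known step durations = 56
dur[0] = total - known = 59 - 56 = 3
L[0] is the binding max in step 0, so L[0] = dur[0] = 3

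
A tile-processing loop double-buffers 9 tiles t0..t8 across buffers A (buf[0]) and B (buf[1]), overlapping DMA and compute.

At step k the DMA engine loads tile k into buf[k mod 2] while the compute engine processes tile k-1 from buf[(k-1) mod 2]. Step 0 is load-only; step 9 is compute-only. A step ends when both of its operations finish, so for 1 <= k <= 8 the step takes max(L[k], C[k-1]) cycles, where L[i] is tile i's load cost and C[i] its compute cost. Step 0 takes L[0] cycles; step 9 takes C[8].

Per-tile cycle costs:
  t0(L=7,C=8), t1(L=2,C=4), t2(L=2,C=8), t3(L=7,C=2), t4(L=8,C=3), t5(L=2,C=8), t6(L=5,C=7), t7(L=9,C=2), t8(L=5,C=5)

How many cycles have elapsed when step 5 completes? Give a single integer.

  0. 7=7c; end=7; A:t0 B:-
  1. max(2,8)=8c; end=15; A:t0 B:t1
  2. max(2,4)=4c; end=19; A:t2 B:t1
  3. max(7,8)=8c; end=27; A:t2 B:t3
  4. max(8,2)=8c; end=35; A:t4 B:t3
  5. max(2,3)=3c; end=38; A:t4 B:t5
  6. max(5,8)=8c; end=46; A:t6 B:t5
  7. max(9,7)=9c; end=55; A:t6 B:t7
  8. max(5,2)=5c; end=60; A:t8 B:t7
  9. 5=5c; end=65; A:t8 B:t7

end_cycle[5] = 38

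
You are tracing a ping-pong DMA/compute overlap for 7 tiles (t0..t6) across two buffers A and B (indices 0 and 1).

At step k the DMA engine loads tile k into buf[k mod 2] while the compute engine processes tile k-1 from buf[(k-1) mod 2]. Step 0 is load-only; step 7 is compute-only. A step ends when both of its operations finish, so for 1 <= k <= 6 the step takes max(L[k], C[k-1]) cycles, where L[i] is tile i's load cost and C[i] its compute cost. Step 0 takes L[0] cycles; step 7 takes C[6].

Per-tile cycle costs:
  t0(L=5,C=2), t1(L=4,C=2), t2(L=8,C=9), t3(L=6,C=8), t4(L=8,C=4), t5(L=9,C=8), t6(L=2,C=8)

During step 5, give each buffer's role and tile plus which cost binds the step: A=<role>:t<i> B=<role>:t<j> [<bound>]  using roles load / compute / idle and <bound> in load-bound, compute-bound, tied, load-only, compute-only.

step 5: A=compute:t4 B=load:t5 [load-bound]

  0. 5=5c; end=5; A:t0 B:-
  1. max(4,2)=4c; end=9; A:t0 B:t1
  2. max(8,2)=8c; end=17; A:t2 B:t1
  3. max(6,9)=9c; end=26; A:t2 B:t3
  4. max(8,8)=8c; end=34; A:t4 B:t3
  5. max(9,4)=9c; end=43; A:t4 B:t5
  6. max(2,8)=8c; end=51; A:t6 B:t5
  7. 8=8c; end=59; A:t6 B:t5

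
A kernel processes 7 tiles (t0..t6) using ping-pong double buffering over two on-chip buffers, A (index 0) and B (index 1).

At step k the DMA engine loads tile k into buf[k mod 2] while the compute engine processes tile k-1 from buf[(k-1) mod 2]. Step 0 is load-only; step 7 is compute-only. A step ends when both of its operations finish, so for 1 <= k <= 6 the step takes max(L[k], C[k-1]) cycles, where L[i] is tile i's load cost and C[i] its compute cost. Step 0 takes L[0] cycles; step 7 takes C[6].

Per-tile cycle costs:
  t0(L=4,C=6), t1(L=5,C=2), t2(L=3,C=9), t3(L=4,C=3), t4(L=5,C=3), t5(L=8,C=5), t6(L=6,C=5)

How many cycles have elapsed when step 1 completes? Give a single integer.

[0] DMA t0→A (4c) ∥ CU idle ⇒ 4c, clock 4
[1] DMA t1→B (5c) ∥ CU A:t0 (6c) ⇒ 6c, clock 10
[2] DMA t2→A (3c) ∥ CU B:t1 (2c) ⇒ 3c, clock 13
[3] DMA t3→B (4c) ∥ CU A:t2 (9c) ⇒ 9c, clock 22
[4] DMA t4→A (5c) ∥ CU B:t3 (3c) ⇒ 5c, clock 27
[5] DMA t5→B (8c) ∥ CU A:t4 (3c) ⇒ 8c, clock 35
[6] DMA t6→A (6c) ∥ CU B:t5 (5c) ⇒ 6c, clock 41
[7] DMA idle ∥ CU A:t6 (5c) ⇒ 5c, clock 46

end_cycle[1] = 10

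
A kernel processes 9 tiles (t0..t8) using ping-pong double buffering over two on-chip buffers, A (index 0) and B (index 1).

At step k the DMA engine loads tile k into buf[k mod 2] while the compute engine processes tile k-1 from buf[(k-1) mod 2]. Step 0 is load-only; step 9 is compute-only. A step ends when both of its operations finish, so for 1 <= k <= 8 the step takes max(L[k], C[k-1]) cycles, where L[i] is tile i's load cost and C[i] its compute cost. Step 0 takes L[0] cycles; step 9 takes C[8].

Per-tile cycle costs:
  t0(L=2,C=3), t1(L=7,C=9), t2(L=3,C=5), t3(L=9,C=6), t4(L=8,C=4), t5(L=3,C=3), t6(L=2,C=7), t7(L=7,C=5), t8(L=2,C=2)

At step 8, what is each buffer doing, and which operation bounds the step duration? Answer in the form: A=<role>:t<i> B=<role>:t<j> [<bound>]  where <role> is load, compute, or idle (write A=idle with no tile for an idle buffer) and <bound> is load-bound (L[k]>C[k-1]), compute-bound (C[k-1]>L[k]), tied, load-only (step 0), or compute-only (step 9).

step 0: L[0]=2 → dur=2, Σ=2 | A=load:t0 B=idle [load-only]
step 1: L[1]=7 C[0]=3 → dur=7, Σ=9 | A=compute:t0 B=load:t1 [load-bound]
step 2: L[2]=3 C[1]=9 → dur=9, Σ=18 | A=load:t2 B=compute:t1 [compute-bound]
step 3: L[3]=9 C[2]=5 → dur=9, Σ=27 | A=compute:t2 B=load:t3 [load-bound]
step 4: L[4]=8 C[3]=6 → dur=8, Σ=35 | A=load:t4 B=compute:t3 [load-bound]
step 5: L[5]=3 C[4]=4 → dur=4, Σ=39 | A=compute:t4 B=load:t5 [compute-bound]
step 6: L[6]=2 C[5]=3 → dur=3, Σ=42 | A=load:t6 B=compute:t5 [compute-bound]
step 7: L[7]=7 C[6]=7 → dur=7, Σ=49 | A=compute:t6 B=load:t7 [tied]
step 8: L[8]=2 C[7]=5 → dur=5, Σ=54 | A=load:t8 B=compute:t7 [compute-bound]
step 9: C[8]=2 → dur=2, Σ=56 | A=compute:t8 B=idle [compute-only]

step 8: A=load:t8 B=compute:t7 [compute-bound]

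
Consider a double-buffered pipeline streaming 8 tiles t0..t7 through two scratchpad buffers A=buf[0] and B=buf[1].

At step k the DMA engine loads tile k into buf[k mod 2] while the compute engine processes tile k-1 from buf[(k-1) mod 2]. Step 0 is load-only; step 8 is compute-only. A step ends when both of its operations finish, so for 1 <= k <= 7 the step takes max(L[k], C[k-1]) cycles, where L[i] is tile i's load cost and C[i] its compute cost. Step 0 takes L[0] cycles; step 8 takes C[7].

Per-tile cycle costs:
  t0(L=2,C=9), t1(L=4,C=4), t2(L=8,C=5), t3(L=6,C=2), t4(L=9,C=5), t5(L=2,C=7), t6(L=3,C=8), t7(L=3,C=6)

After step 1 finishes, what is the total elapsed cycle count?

end_cycle[1] = 11

  0. 2=2c; end=2; A:t0 B:-
  1. max(4,9)=9c; end=11; A:t0 B:t1
  2. max(8,4)=8c; end=19; A:t2 B:t1
  3. max(6,5)=6c; end=25; A:t2 B:t3
  4. max(9,2)=9c; end=34; A:t4 B:t3
  5. max(2,5)=5c; end=39; A:t4 B:t5
  6. max(3,7)=7c; end=46; A:t6 B:t5
  7. max(3,8)=8c; end=54; A:t6 B:t7
  8. 6=6c; end=60; A:t6 B:t7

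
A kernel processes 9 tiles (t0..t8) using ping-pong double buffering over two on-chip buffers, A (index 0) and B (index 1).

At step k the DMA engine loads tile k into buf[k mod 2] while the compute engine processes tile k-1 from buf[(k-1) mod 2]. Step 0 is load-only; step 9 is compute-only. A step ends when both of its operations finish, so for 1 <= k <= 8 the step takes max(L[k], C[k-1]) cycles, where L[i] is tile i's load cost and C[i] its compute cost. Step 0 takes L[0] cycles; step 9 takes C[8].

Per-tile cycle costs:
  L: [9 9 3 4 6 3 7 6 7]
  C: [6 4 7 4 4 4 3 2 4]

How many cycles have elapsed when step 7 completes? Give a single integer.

end_cycle[7] = 52

[0] DMA t0→A (9c) ∥ CU idle ⇒ 9c, clock 9
[1] DMA t1→B (9c) ∥ CU A:t0 (6c) ⇒ 9c, clock 18
[2] DMA t2→A (3c) ∥ CU B:t1 (4c) ⇒ 4c, clock 22
[3] DMA t3→B (4c) ∥ CU A:t2 (7c) ⇒ 7c, clock 29
[4] DMA t4→A (6c) ∥ CU B:t3 (4c) ⇒ 6c, clock 35
[5] DMA t5→B (3c) ∥ CU A:t4 (4c) ⇒ 4c, clock 39
[6] DMA t6→A (7c) ∥ CU B:t5 (4c) ⇒ 7c, clock 46
[7] DMA t7→B (6c) ∥ CU A:t6 (3c) ⇒ 6c, clock 52
[8] DMA t8→A (7c) ∥ CU B:t7 (2c) ⇒ 7c, clock 59
[9] DMA idle ∥ CU A:t8 (4c) ⇒ 4c, clock 63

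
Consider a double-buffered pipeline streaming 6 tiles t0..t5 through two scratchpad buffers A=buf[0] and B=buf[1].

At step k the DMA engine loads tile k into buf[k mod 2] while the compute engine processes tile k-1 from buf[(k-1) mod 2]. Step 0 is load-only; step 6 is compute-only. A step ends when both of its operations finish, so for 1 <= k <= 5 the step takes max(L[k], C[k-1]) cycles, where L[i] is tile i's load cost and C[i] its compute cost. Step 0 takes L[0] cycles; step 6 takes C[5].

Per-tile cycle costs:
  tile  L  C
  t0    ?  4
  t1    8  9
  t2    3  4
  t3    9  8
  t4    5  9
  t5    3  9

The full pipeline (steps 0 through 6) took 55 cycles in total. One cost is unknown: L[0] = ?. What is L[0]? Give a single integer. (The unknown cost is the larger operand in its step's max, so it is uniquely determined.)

L[0] = 3

step 0 | dur = L[0]=? = L[0]  (unknown; binding)
step 1 | dur = max(L[1]=8, C[0]=4) = 8
step 2 | dur = max(L[2]=3, C[1]=9) = 9
step 3 | dur = max(L[3]=9, C[2]=4) = 9
step 4 | dur = max(L[4]=5, C[3]=8) = 8
step 5 | dur = max(L[5]=3, C[4]=9) = 9
step 6 | dur = C[5]=9 = 9
sum of known step durations = 52
dur[0] = total - known = 55 - 52 = 3
L[0] is the binding max in step 0, so L[0] = dur[0] = 3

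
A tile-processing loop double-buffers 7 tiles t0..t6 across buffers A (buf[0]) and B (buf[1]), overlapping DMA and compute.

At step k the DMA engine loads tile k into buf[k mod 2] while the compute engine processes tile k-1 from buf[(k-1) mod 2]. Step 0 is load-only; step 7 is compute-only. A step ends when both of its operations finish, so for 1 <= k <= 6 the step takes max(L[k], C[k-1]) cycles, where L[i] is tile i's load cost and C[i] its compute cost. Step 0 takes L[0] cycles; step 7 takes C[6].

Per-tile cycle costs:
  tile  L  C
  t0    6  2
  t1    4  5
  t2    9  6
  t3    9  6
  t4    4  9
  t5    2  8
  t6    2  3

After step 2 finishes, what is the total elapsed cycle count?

end_cycle[2] = 19

[0] DMA t0→A (6c) ∥ CU idle ⇒ 6c, clock 6
[1] DMA t1→B (4c) ∥ CU A:t0 (2c) ⇒ 4c, clock 10
[2] DMA t2→A (9c) ∥ CU B:t1 (5c) ⇒ 9c, clock 19
[3] DMA t3→B (9c) ∥ CU A:t2 (6c) ⇒ 9c, clock 28
[4] DMA t4→A (4c) ∥ CU B:t3 (6c) ⇒ 6c, clock 34
[5] DMA t5→B (2c) ∥ CU A:t4 (9c) ⇒ 9c, clock 43
[6] DMA t6→A (2c) ∥ CU B:t5 (8c) ⇒ 8c, clock 51
[7] DMA idle ∥ CU A:t6 (3c) ⇒ 3c, clock 54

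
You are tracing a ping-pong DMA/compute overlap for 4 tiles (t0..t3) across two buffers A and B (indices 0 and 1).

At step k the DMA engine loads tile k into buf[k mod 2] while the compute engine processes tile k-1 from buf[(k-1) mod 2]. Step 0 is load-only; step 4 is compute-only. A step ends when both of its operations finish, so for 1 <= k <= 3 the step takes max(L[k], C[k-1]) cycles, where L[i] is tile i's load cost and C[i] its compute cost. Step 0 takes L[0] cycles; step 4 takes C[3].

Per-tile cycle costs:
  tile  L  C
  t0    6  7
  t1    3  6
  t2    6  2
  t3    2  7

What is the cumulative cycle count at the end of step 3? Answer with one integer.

[0] DMA t0→A (6c) ∥ CU idle ⇒ 6c, clock 6
[1] DMA t1→B (3c) ∥ CU A:t0 (7c) ⇒ 7c, clock 13
[2] DMA t2→A (6c) ∥ CU B:t1 (6c) ⇒ 6c, clock 19
[3] DMA t3→B (2c) ∥ CU A:t2 (2c) ⇒ 2c, clock 21
[4] DMA idle ∥ CU B:t3 (7c) ⇒ 7c, clock 28

end_cycle[3] = 21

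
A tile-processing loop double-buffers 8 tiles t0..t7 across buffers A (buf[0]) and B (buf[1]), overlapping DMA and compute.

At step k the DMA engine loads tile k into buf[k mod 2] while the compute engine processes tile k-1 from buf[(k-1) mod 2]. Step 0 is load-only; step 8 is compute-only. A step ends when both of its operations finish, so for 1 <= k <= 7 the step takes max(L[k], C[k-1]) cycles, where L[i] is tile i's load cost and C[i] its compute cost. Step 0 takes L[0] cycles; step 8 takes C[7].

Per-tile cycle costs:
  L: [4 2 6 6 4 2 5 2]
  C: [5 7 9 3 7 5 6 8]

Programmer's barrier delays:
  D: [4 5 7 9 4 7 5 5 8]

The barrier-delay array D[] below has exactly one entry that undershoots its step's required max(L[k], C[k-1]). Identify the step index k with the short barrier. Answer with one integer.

step 0: need L[0]=4 = 4; D[0]=4 ok
step 1: need max(L[1]=2,C[0]=5) = 5; D[1]=5 ok
step 2: need max(L[2]=6,C[1]=7) = 7; D[2]=7 ok
step 3: need max(L[3]=6,C[2]=9) = 9; D[3]=9 ok
step 4: need max(L[4]=4,C[3]=3) = 4; D[4]=4 ok
step 5: need max(L[5]=2,C[4]=7) = 7; D[5]=7 ok
step 6: need max(L[6]=5,C[5]=5) = 5; D[6]=5 ok
step 7: need max(L[7]=2,C[6]=6) = 6; D[7]=5 SHORT
step 8: need C[7]=8 = 8; D[8]=8 ok

hazard at step 7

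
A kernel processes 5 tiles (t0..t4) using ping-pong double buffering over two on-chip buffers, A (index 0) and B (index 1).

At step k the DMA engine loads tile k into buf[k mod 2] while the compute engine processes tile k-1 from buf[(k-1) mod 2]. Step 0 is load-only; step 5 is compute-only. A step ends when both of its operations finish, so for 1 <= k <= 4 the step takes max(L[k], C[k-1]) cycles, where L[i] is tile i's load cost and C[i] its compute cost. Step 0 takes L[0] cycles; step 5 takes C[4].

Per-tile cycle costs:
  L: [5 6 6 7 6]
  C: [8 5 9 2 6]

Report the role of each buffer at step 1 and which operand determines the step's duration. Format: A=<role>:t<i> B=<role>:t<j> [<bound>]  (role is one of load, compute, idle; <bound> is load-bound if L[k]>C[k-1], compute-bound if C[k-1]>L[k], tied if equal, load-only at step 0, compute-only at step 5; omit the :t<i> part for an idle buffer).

step 1: A=compute:t0 B=load:t1 [compute-bound]

[0] DMA t0→A (5c) ∥ CU idle ⇒ 5c, clock 5
[1] DMA t1→B (6c) ∥ CU A:t0 (8c) ⇒ 8c, clock 13
[2] DMA t2→A (6c) ∥ CU B:t1 (5c) ⇒ 6c, clock 19
[3] DMA t3→B (7c) ∥ CU A:t2 (9c) ⇒ 9c, clock 28
[4] DMA t4→A (6c) ∥ CU B:t3 (2c) ⇒ 6c, clock 34
[5] DMA idle ∥ CU A:t4 (6c) ⇒ 6c, clock 40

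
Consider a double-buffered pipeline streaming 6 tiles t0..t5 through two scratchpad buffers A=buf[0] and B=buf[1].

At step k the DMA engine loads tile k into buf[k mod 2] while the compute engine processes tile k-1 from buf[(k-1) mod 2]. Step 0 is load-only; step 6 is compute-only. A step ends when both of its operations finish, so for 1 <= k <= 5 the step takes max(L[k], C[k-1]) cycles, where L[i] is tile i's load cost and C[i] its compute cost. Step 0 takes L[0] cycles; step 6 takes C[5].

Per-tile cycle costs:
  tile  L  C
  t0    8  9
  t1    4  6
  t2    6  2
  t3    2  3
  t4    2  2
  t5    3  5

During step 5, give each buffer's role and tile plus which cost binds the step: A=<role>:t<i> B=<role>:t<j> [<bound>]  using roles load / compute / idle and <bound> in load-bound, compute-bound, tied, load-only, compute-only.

  0. 8=8c; end=8; A:t0 B:-
  1. max(4,9)=9c; end=17; A:t0 B:t1
  2. max(6,6)=6c; end=23; A:t2 B:t1
  3. max(2,2)=2c; end=25; A:t2 B:t3
  4. max(2,3)=3c; end=28; A:t4 B:t3
  5. max(3,2)=3c; end=31; A:t4 B:t5
  6. 5=5c; end=36; A:t4 B:t5

step 5: A=compute:t4 B=load:t5 [load-bound]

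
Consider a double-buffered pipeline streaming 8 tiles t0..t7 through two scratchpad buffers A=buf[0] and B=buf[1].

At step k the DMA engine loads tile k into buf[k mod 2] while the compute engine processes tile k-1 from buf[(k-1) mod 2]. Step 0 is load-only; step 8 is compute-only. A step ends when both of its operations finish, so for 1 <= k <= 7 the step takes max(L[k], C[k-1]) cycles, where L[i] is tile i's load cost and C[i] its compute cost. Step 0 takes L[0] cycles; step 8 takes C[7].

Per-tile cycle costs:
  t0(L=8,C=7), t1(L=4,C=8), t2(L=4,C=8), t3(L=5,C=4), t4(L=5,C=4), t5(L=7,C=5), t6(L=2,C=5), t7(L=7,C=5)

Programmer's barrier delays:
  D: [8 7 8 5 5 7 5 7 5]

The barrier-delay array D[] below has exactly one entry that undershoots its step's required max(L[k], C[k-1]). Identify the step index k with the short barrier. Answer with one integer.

k=0 barrier L[0]=8→8c, D[0]=8 ok
k=1 barrier max(L[1]=4,C[0]=7)→7c, D[1]=7 ok
k=2 barrier max(L[2]=4,C[1]=8)→8c, D[2]=8 ok
k=3 barrier max(L[3]=5,C[2]=8)→8c, D[3]=5 SHORT
k=4 barrier max(L[4]=5,C[3]=4)→5c, D[4]=5 ok
k=5 barrier max(L[5]=7,C[4]=4)→7c, D[5]=7 ok
k=6 barrier max(L[6]=2,C[5]=5)→5c, D[6]=5 ok
k=7 barrier max(L[7]=7,C[6]=5)→7c, D[7]=7 ok
k=8 barrier C[7]=5→5c, D[8]=5 ok

hazard at step 3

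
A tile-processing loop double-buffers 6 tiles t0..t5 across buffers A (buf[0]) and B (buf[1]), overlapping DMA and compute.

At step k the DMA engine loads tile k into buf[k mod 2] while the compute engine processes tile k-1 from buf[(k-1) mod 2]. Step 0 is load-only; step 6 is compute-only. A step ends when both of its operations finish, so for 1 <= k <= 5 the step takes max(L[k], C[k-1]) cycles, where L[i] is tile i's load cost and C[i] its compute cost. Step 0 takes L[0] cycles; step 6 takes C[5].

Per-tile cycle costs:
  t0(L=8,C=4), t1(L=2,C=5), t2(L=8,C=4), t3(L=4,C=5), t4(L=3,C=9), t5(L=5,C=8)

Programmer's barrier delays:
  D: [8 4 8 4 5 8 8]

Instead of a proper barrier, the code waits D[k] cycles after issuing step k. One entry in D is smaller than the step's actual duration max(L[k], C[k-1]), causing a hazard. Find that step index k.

hazard at step 5

[0] required=L[0]=8=8 vs D=8 ok
[1] required=max(L[1]=2,C[0]=4)=4 vs D=4 ok
[2] required=max(L[2]=8,C[1]=5)=8 vs D=8 ok
[3] required=max(L[3]=4,C[2]=4)=4 vs D=4 ok
[4] required=max(L[4]=3,C[3]=5)=5 vs D=5 ok
[5] required=max(L[5]=5,C[4]=9)=9 vs D=8 SHORT
[6] required=C[5]=8=8 vs D=8 ok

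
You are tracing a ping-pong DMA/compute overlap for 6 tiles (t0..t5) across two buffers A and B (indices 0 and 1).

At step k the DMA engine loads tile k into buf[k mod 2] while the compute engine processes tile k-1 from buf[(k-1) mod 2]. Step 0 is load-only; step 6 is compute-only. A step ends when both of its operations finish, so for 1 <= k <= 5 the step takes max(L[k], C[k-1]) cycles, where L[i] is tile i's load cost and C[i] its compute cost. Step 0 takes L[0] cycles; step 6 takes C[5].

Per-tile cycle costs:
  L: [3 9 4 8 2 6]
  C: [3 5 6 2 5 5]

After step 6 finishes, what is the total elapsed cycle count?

end_cycle[6] = 38

[0] DMA t0→A (3c) ∥ CU idle ⇒ 3c, clock 3
[1] DMA t1→B (9c) ∥ CU A:t0 (3c) ⇒ 9c, clock 12
[2] DMA t2→A (4c) ∥ CU B:t1 (5c) ⇒ 5c, clock 17
[3] DMA t3→B (8c) ∥ CU A:t2 (6c) ⇒ 8c, clock 25
[4] DMA t4→A (2c) ∥ CU B:t3 (2c) ⇒ 2c, clock 27
[5] DMA t5→B (6c) ∥ CU A:t4 (5c) ⇒ 6c, clock 33
[6] DMA idle ∥ CU B:t5 (5c) ⇒ 5c, clock 38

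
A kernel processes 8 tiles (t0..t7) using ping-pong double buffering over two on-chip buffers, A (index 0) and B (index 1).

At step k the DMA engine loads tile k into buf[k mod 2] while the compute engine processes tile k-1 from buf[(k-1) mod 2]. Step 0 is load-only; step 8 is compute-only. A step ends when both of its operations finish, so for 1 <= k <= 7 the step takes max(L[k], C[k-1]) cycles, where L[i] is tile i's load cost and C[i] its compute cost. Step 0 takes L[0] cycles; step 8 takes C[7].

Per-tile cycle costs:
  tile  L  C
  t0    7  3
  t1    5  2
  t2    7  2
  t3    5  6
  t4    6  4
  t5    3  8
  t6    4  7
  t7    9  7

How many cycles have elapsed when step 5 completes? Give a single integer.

end_cycle[5] = 34

k=0 load=t0/7c comp=- wait=7 total=7
k=1 load=t1/5c comp=t0/3c wait=5 total=12
k=2 load=t2/7c comp=t1/2c wait=7 total=19
k=3 load=t3/5c comp=t2/2c wait=5 total=24
k=4 load=t4/6c comp=t3/6c wait=6 total=30
k=5 load=t5/3c comp=t4/4c wait=4 total=34
k=6 load=t6/4c comp=t5/8c wait=8 total=42
k=7 load=t7/9c comp=t6/7c wait=9 total=51
k=8 load=- comp=t7/7c wait=7 total=58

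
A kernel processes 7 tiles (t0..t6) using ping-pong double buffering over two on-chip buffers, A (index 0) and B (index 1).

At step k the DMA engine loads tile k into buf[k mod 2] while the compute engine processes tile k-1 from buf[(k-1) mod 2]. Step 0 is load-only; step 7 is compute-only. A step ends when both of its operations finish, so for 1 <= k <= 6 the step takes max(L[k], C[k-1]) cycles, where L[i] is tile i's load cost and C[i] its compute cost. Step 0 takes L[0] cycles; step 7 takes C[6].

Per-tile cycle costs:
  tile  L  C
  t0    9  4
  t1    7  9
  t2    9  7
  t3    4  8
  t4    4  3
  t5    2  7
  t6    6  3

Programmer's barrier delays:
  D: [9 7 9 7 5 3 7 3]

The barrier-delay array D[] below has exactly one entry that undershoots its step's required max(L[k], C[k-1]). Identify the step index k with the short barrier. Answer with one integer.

k=0 barrier L[0]=9→9c, D[0]=9 ok
k=1 barrier max(L[1]=7,C[0]=4)→7c, D[1]=7 ok
k=2 barrier max(L[2]=9,C[1]=9)→9c, D[2]=9 ok
k=3 barrier max(L[3]=4,C[2]=7)→7c, D[3]=7 ok
k=4 barrier max(L[4]=4,C[3]=8)→8c, D[4]=5 SHORT
k=5 barrier max(L[5]=2,C[4]=3)→3c, D[5]=3 ok
k=6 barrier max(L[6]=6,C[5]=7)→7c, D[6]=7 ok
k=7 barrier C[6]=3→3c, D[7]=3 ok

hazard at step 4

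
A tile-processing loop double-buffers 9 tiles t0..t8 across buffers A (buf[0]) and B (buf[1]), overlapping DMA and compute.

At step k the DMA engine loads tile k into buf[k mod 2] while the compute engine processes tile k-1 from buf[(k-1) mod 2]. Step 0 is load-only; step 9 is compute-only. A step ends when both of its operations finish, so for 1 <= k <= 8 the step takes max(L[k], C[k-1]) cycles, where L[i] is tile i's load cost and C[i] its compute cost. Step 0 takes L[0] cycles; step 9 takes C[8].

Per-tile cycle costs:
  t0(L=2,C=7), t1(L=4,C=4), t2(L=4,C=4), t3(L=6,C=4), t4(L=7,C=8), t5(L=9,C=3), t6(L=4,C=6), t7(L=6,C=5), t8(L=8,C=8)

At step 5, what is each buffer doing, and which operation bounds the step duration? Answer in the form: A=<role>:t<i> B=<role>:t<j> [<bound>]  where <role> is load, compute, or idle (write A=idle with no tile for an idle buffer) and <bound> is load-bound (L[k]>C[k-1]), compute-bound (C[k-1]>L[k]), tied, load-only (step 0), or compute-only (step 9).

step 5: A=compute:t4 B=load:t5 [load-bound]

[0] DMA t0→A (2c) ∥ CU idle ⇒ 2c, clock 2
[1] DMA t1→B (4c) ∥ CU A:t0 (7c) ⇒ 7c, clock 9
[2] DMA t2→A (4c) ∥ CU B:t1 (4c) ⇒ 4c, clock 13
[3] DMA t3→B (6c) ∥ CU A:t2 (4c) ⇒ 6c, clock 19
[4] DMA t4→A (7c) ∥ CU B:t3 (4c) ⇒ 7c, clock 26
[5] DMA t5→B (9c) ∥ CU A:t4 (8c) ⇒ 9c, clock 35
[6] DMA t6→A (4c) ∥ CU B:t5 (3c) ⇒ 4c, clock 39
[7] DMA t7→B (6c) ∥ CU A:t6 (6c) ⇒ 6c, clock 45
[8] DMA t8→A (8c) ∥ CU B:t7 (5c) ⇒ 8c, clock 53
[9] DMA idle ∥ CU A:t8 (8c) ⇒ 8c, clock 61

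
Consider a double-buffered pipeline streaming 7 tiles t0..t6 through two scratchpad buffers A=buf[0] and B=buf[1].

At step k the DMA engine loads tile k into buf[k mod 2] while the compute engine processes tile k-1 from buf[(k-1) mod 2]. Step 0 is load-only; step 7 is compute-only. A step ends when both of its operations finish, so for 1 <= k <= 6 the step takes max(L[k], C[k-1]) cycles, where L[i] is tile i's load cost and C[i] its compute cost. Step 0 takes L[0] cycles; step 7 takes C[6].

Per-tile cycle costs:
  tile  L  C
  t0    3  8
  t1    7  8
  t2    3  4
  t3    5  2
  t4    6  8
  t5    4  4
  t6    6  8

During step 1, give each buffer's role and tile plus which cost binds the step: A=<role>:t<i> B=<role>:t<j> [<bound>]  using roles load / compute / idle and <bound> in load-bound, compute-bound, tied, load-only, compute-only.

step 1: A=compute:t0 B=load:t1 [compute-bound]

[0] DMA t0→A (3c) ∥ CU idle ⇒ 3c, clock 3
[1] DMA t1→B (7c) ∥ CU A:t0 (8c) ⇒ 8c, clock 11
[2] DMA t2→A (3c) ∥ CU B:t1 (8c) ⇒ 8c, clock 19
[3] DMA t3→B (5c) ∥ CU A:t2 (4c) ⇒ 5c, clock 24
[4] DMA t4→A (6c) ∥ CU B:t3 (2c) ⇒ 6c, clock 30
[5] DMA t5→B (4c) ∥ CU A:t4 (8c) ⇒ 8c, clock 38
[6] DMA t6→A (6c) ∥ CU B:t5 (4c) ⇒ 6c, clock 44
[7] DMA idle ∥ CU A:t6 (8c) ⇒ 8c, clock 52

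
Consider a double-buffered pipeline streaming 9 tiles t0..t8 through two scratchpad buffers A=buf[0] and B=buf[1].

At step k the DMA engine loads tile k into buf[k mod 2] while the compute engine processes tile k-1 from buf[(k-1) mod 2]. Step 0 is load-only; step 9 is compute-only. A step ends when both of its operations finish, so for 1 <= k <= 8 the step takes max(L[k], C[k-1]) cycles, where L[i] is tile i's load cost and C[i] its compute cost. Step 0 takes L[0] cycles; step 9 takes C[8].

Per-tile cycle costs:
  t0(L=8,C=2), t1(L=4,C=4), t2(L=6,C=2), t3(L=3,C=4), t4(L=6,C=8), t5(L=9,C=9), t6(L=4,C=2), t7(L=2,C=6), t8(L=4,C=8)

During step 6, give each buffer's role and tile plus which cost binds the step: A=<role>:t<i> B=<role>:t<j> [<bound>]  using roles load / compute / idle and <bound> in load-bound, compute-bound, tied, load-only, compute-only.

step 6: A=load:t6 B=compute:t5 [compute-bound]

k=0 load=t0/8c comp=- wait=8 total=8
k=1 load=t1/4c comp=t0/2c wait=4 total=12
k=2 load=t2/6c comp=t1/4c wait=6 total=18
k=3 load=t3/3c comp=t2/2c wait=3 total=21
k=4 load=t4/6c comp=t3/4c wait=6 total=27
k=5 load=t5/9c comp=t4/8c wait=9 total=36
k=6 load=t6/4c comp=t5/9c wait=9 total=45
k=7 load=t7/2c comp=t6/2c wait=2 total=47
k=8 load=t8/4c comp=t7/6c wait=6 total=53
k=9 load=- comp=t8/8c wait=8 total=61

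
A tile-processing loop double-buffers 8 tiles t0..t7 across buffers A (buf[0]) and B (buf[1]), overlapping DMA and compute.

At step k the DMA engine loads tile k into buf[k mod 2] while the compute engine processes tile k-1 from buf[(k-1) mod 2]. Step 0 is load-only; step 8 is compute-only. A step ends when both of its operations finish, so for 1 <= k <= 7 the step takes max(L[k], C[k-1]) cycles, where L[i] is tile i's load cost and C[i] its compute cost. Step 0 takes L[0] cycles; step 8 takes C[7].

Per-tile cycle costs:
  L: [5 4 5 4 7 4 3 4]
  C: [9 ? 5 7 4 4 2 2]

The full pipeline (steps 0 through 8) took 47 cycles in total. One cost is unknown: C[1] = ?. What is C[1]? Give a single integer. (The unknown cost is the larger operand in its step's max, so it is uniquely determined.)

step 0 = dur = L[0]=5 = 5
step 1 = dur = max(L[1]=4, C[0]=9) = 9
step 2 = dur = max(L[2]=5, C[1]=?) = C[1]  (unknown; binding)
step 3 = dur = max(L[3]=4, C[2]=5) = 5
step 4 = dur = max(L[4]=7, C[3]=7) = 7
step 5 = dur = max(L[5]=4, C[4]=4) = 4
step 6 = dur = max(L[6]=3, C[5]=4) = 4
step 7 = dur = max(L[7]=4, C[6]=2) = 4
step 8 = dur = C[7]=2 = 2
sum of known step durations = 40
dur[2] = total - known = 47 - 40 = 7
C[1] is the binding max in step 2, so C[1] = dur[2] = 7

C[1] = 7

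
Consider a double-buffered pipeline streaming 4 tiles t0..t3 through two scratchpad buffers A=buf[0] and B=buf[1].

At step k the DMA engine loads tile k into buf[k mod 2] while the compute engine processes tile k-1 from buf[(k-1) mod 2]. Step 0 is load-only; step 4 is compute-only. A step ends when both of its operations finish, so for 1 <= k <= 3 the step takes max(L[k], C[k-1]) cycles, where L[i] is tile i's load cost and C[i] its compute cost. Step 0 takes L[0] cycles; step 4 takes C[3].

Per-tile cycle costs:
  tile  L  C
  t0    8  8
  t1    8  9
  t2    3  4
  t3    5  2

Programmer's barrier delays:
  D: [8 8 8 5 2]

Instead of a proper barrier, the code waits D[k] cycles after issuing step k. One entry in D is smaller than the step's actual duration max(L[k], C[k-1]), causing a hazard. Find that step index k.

hazard at step 2

k=0 barrier L[0]=8→8c, D[0]=8 ok
k=1 barrier max(L[1]=8,C[0]=8)→8c, D[1]=8 ok
k=2 barrier max(L[2]=3,C[1]=9)→9c, D[2]=8 SHORT
k=3 barrier max(L[3]=5,C[2]=4)→5c, D[3]=5 ok
k=4 barrier C[3]=2→2c, D[4]=2 ok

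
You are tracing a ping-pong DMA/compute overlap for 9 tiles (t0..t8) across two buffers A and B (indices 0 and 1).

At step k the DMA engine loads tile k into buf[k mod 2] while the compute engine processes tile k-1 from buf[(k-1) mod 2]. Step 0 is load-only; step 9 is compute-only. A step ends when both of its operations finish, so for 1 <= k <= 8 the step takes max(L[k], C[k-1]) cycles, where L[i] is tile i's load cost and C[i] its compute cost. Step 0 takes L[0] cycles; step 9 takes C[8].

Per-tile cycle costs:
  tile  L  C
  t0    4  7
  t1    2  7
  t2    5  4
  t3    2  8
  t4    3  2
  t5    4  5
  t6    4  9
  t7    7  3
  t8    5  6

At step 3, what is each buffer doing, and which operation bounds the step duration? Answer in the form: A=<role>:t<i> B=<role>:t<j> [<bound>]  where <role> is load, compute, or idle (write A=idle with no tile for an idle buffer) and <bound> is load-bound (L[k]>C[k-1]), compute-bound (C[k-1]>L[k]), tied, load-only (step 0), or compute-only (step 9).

step 3: A=compute:t2 B=load:t3 [compute-bound]

  0. 4=4c; end=4; A:t0 B:-
  1. max(2,7)=7c; end=11; A:t0 B:t1
  2. max(5,7)=7c; end=18; A:t2 B:t1
  3. max(2,4)=4c; end=22; A:t2 B:t3
  4. max(3,8)=8c; end=30; A:t4 B:t3
  5. max(4,2)=4c; end=34; A:t4 B:t5
  6. max(4,5)=5c; end=39; A:t6 B:t5
  7. max(7,9)=9c; end=48; A:t6 B:t7
  8. max(5,3)=5c; end=53; A:t8 B:t7
  9. 6=6c; end=59; A:t8 B:t7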